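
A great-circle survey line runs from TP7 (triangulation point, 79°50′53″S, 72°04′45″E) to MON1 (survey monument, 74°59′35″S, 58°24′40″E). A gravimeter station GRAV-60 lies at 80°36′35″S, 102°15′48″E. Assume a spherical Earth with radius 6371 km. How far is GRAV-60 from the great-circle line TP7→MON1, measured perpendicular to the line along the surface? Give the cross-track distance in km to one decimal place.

TP7: φ = -79.84806°, λ = +72.07917°
MON1: φ = -74.99306°, λ = +58.41111°
GRAV-60: φ = -80.60972°, λ = +102.26333°
δ₁₃ = central angle TP7→GRAV-60 = 0.089333 rad  (haversine)
θ₁₃ = bearing TP7→GRAV-60 = 113.147°,  θ₁₂ = bearing TP7→MON1 = 321.679°
dₓₜ = R·arcsin(sin δ₁₃ · sin(θ₁₃ − θ₁₂)) = 6371·arcsin(0.08921·sin(-208.532°)) = 271.576 km
|dₓₜ| = 271.576 km

271.6 km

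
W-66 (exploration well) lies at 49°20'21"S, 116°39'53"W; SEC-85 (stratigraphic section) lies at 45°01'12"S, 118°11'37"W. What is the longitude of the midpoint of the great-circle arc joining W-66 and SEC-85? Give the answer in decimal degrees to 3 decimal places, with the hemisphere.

117.460°W

W-66: φ = -49.33917°, λ = -116.66472°
SEC-85: φ = -45.02000°, λ = -118.19361°
Bx = cos φ₂ cos Δλ = 0.706608,  By = cos φ₂ sin Δλ = -0.018860
φₘ = atan2(sin φ₁ + sin φ₂, √((cos φ₁ + Bx)² + By²)) = -47.18212°
λₘ = λ₁ + atan2(By, cos φ₁ + Bx) = -117.46028°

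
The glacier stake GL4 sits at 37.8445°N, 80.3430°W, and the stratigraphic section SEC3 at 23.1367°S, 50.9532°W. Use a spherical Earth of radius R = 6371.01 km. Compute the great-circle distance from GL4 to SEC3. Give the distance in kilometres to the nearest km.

Δφ = -60.9812°,  Δλ = 29.3898°
a = sin²(Δφ/2) + cos φ₁ cos φ₂ sin²(Δλ/2) = 0.304180
c = 2·arcsin(√a) = 1.168383 rad = 66.9434°
d = R·c = 6371.01 × 1.168383 = 7443.8 km

7444 km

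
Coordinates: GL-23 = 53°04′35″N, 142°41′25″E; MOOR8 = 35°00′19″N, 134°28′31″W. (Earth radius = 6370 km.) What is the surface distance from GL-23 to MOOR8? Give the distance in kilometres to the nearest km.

GL-23: φ = +53.07639°, λ = +142.69028°
MOOR8: φ = +35.00528°, λ = -134.47528°
Δφ = -18.0711°,  Δλ = 82.8344°
a = sin²(Δφ/2) + cos φ₁ cos φ₂ sin²(Δλ/2) = 0.240011
c = 2·arcsin(√a) = 1.023971 rad = 58.6692°
d = R·c = 6370 × 1.023971 = 6522.7 km

6523 km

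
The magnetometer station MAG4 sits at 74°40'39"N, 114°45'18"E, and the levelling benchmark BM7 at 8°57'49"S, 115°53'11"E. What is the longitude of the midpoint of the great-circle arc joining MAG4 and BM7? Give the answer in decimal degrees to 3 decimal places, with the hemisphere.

MAG4: φ = +74.67750°, λ = +114.75500°
BM7: φ = -8.96361°, λ = +115.88639°
Bx = cos φ₂ cos Δλ = 0.987595,  By = cos φ₂ sin Δλ = 0.019504
φₘ = atan2(sin φ₁ + sin φ₂, √((cos φ₁ + Bx)² + By²)) = 32.85779°
λₘ = λ₁ + atan2(By, cos φ₁ + Bx) = 115.64761°

115.648°E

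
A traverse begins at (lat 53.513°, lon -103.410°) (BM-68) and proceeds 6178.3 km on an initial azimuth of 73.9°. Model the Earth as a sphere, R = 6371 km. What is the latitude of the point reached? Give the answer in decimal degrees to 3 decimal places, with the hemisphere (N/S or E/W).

δ = d/R = 6178.3/6371 = 0.969754 rad
φ₂ = arcsin(sin φ₁ cos δ + cos φ₁ sin δ cos θ)
   = arcsin(0.80399·0.56550 + 0.59464·0.82475·0.27731) = 36.20402°
λ₂ = λ₁ + atan2(sin θ sin δ cos φ₁, cos δ − sin φ₁ sin φ₂) = -24.29566°

36.204°N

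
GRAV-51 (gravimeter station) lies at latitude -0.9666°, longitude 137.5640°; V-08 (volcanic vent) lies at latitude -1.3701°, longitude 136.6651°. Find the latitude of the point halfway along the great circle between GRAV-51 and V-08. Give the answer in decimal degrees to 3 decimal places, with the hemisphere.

Bx = cos φ₂ cos Δλ = 0.999591,  By = cos φ₂ sin Δλ = -0.015684
φₘ = atan2(sin φ₁ + sin φ₂, √((cos φ₁ + Bx)² + By²)) = -1.16839°
λₘ = λ₁ + atan2(By, cos φ₁ + Bx) = 137.11458°

1.168°S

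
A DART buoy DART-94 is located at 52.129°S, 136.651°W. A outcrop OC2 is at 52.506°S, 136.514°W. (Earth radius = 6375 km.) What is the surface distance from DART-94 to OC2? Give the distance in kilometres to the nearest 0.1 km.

43.0 km

Δφ = -0.3770°,  Δλ = 0.1370°
a = sin²(Δφ/2) + cos φ₁ cos φ₂ sin²(Δλ/2) = 0.000011
c = 2·arcsin(√a) = 0.006740 rad = 0.3862°
d = R·c = 6375 × 0.006740 = 43.0 km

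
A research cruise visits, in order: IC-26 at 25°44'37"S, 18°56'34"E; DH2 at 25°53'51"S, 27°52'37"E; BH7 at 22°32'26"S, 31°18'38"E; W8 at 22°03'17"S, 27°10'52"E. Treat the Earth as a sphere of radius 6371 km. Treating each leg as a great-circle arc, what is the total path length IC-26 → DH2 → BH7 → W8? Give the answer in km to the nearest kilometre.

IC-26: φ = -25.74361°, λ = +18.94278°
DH2: φ = -25.89750°, λ = +27.87694°
BH7: φ = -22.54056°, λ = +31.31056°
W8: φ = -22.05472°, λ = +27.18111°
IC-26→DH2: c = 0.140362 rad, d = 894.24 km
DH2→BH7: c = 0.080114 rad, d = 510.40 km
BH7→W8: c = 0.067218 rad, d = 428.24 km
Total = 894.24 + 510.40 + 428.24 = 1832.89 km

1833 km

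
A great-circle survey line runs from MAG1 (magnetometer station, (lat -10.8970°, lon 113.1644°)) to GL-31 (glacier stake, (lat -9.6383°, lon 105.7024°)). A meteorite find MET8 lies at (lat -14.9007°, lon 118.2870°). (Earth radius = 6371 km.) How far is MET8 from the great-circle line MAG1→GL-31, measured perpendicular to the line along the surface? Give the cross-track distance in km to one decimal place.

δ₁₃ = central angle MAG1→MET8 = 0.111688 rad  (haversine)
θ₁₃ = bearing MAG1→MET8 = 129.271°,  θ₁₂ = bearing MAG1→GL-31 = 279.048°
dₓₜ = R·arcsin(sin δ₁₃ · sin(θ₁₃ − θ₁₂)) = 6371·arcsin(0.11146·sin(-149.777°)) = -357.625 km
|dₓₜ| = 357.625 km

357.6 km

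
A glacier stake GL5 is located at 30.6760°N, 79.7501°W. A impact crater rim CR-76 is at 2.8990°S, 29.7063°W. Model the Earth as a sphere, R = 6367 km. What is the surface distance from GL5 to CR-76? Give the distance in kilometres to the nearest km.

Δφ = -33.5750°,  Δλ = 50.0438°
a = sin²(Δφ/2) + cos φ₁ cos φ₂ sin²(Δλ/2) = 0.237087
c = 2·arcsin(√a) = 1.017110 rad = 58.2761°
d = R·c = 6367 × 1.017110 = 6475.9 km

6476 km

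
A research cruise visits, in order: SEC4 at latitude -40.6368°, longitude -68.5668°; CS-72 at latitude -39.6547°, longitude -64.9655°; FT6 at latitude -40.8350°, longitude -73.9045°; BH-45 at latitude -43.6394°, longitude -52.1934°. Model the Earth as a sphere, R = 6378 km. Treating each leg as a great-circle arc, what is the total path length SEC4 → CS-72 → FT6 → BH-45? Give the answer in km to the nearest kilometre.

2907 km

SEC4→CS-72: c = 0.051008 rad, d = 325.33 km
CS-72→FT6: c = 0.120797 rad, d = 770.44 km
FT6→BH-45: c = 0.283937 rad, d = 1810.95 km
Total = 325.33 + 770.44 + 1810.95 = 2906.72 km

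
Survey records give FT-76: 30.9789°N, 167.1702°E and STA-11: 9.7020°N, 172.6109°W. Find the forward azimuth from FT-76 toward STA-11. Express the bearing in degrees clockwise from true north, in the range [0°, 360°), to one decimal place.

134.2°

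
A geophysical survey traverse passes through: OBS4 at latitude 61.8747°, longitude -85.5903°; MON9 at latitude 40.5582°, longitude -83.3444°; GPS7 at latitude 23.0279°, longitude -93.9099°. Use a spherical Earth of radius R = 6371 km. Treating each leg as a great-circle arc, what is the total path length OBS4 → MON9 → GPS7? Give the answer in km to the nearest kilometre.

4561 km

OBS4→MON9: c = 0.372799 rad, d = 2375.10 km
MON9→GPS7: c = 0.343138 rad, d = 2186.13 km
Total = 2375.10 + 2186.13 = 4561.24 km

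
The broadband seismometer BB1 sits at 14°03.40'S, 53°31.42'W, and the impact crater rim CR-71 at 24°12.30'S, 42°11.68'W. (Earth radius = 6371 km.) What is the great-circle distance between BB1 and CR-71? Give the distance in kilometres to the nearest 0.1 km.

BB1: φ = -14.05667°, λ = -53.52367°
CR-71: φ = -24.20500°, λ = -42.19467°
Δφ = -10.1483°,  Δλ = 11.3290°
a = sin²(Δφ/2) + cos φ₁ cos φ₂ sin²(Δλ/2) = 0.016442
c = 2·arcsin(√a) = 0.257163 rad = 14.7344°
d = R·c = 6371 × 0.257163 = 1638.4 km

1638.4 km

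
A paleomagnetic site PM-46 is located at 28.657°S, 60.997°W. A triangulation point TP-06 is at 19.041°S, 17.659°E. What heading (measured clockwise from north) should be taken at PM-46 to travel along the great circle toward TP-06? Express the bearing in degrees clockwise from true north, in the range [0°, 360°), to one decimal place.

102.0°

Δλ = 78.6560°
y = sin Δλ · cos φ₂ = 0.926818
x = cos φ₁ sin φ₂ − sin φ₁ cos φ₂ cos Δλ = -0.197113
θ = atan2(y, x) = 102.0066° → 102.0066° (mod 360°)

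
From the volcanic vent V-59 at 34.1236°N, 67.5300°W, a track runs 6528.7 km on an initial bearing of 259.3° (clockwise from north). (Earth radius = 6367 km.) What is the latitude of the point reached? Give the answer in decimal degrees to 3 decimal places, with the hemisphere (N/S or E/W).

9.184°N

δ = d/R = 6528.7/6367 = 1.025397 rad
φ₂ = arcsin(sin φ₁ cos δ + cos φ₁ sin δ cos θ)
   = arcsin(0.56098·0.51876 + 0.82783·0.85492·-0.18567) = 9.18441°
λ₂ = λ₁ + atan2(sin θ sin δ cos φ₁, cos δ − sin φ₁ sin φ₂) = -125.84677°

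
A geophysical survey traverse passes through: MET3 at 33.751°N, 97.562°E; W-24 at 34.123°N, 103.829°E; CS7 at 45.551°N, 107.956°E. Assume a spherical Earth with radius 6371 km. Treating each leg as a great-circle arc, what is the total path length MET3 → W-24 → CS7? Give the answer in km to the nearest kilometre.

MET3→W-24: c = 0.090965 rad, d = 579.54 km
W-24→CS7: c = 0.206906 rad, d = 1318.20 km
Total = 579.54 + 1318.20 = 1897.73 km

1898 km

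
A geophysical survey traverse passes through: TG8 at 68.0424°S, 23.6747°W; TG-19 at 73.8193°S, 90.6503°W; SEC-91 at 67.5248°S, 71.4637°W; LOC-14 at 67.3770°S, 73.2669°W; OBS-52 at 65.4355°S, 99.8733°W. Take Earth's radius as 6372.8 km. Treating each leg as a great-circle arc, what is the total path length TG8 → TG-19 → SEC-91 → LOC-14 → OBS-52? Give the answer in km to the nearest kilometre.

4632 km

TG8→TG-19: c = 0.372345 rad, d = 2372.88 km
TG-19→SEC-91: c = 0.154724 rad, d = 986.03 km
SEC-91→LOC-14: c = 0.012341 rad, d = 78.65 km
LOC-14→OBS-52: c = 0.187400 rad, d = 1194.26 km
Total = 2372.88 + 986.03 + 78.65 + 1194.26 = 4631.82 km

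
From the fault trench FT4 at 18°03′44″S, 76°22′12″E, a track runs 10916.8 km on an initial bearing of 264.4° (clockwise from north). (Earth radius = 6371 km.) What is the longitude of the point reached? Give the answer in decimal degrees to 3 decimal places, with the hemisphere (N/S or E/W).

23.148°W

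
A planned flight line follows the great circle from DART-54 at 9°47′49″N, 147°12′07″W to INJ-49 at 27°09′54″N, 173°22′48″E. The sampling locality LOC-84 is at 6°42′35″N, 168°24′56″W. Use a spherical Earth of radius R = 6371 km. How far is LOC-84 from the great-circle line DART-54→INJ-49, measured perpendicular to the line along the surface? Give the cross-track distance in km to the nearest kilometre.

DART-54: φ = +9.79694°, λ = -147.20194°
INJ-49: φ = +27.16500°, λ = +173.38000°
LOC-84: φ = +6.70972°, λ = -168.41556°
δ₁₃ = central angle DART-54→LOC-84 = 0.370263 rad  (haversine)
θ₁₃ = bearing DART-54→LOC-84 = 263.270°,  θ₁₂ = bearing DART-54→INJ-49 = 300.513°
dₓₜ = R·arcsin(sin δ₁₃ · sin(θ₁₃ − θ₁₂)) = 6371·arcsin(0.36186·sin(-37.243°)) = -1406.622 km
|dₓₜ| = 1406.622 km

1407 km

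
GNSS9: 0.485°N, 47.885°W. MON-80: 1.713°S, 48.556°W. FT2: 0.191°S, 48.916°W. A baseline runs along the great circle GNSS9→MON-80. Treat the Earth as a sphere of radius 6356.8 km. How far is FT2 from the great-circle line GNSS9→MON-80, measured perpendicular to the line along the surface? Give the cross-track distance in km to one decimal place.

δ₁₃ = central angle GNSS9→FT2 = 0.021517 rad  (haversine)
θ₁₃ = bearing GNSS9→FT2 = 236.750°,  θ₁₂ = bearing GNSS9→MON-80 = 196.973°
dₓₜ = R·arcsin(sin δ₁₃ · sin(θ₁₃ − θ₁₂)) = 6356.8·arcsin(0.02152·sin(39.777°)) = 87.509 km
|dₓₜ| = 87.509 km

87.5 km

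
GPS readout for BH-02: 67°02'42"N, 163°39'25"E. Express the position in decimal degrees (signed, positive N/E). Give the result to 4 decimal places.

+67.0450°, +163.6569°

lat: 67.0450° N → +67.0450°
lon: 163.6569° E → +163.6569°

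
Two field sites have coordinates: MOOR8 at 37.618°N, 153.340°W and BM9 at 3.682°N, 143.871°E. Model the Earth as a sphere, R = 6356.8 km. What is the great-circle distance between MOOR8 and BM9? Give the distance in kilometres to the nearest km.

Δφ = -33.9360°,  Δλ = -62.7890°
a = sin²(Δφ/2) + cos φ₁ cos φ₂ sin²(Δλ/2) = 0.299674
c = 2·arcsin(√a) = 1.158567 rad = 66.3810°
d = R·c = 6356.8 × 1.158567 = 7364.8 km

7365 km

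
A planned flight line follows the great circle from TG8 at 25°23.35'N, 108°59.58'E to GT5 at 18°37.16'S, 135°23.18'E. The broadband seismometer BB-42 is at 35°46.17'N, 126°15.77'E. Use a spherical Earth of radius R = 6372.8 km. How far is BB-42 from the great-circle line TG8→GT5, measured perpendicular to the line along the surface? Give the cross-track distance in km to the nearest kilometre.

TG8: φ = +25.38917°, λ = +108.99300°
GT5: φ = -18.61933°, λ = +135.38633°
BB-42: φ = +35.76950°, λ = +126.26283°
δ₁₃ = central angle TG8→BB-42 = 0.315674 rad  (haversine)
θ₁₃ = bearing TG8→BB-42 = 50.884°,  θ₁₂ = bearing TG8→GT5 = 147.150°
dₓₜ = R·arcsin(sin δ₁₃ · sin(θ₁₃ − θ₁₂)) = 6372.8·arcsin(0.31046·sin(-96.266°)) = -1999.300 km
|dₓₜ| = 1999.300 km

1999 km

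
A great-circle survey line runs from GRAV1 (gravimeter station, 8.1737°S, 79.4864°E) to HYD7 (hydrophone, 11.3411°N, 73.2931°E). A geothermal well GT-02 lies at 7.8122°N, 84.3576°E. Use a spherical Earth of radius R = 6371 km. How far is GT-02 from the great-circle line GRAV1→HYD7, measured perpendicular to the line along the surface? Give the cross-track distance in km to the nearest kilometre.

δ₁₃ = central angle GRAV1→GT-02 = 0.291592 rad  (haversine)
θ₁₃ = bearing GRAV1→GT-02 = 17.016°,  θ₁₂ = bearing GRAV1→HYD7 = 342.389°
dₓₜ = R·arcsin(sin δ₁₃ · sin(θ₁₃ − θ₁₂)) = 6371·arcsin(0.28748·sin(-325.373°)) = 1045.405 km
|dₓₜ| = 1045.405 km

1045 km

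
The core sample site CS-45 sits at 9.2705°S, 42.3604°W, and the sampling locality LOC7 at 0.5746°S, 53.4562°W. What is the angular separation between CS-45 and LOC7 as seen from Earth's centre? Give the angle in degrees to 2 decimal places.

Δφ = 8.6959°,  Δλ = -11.0958°
a = sin²(Δφ/2) + cos φ₁ cos φ₂ sin²(Δλ/2) = 0.014972
c = 2·arcsin(√a) = 0.245333 rad = 14.0565°

14.06°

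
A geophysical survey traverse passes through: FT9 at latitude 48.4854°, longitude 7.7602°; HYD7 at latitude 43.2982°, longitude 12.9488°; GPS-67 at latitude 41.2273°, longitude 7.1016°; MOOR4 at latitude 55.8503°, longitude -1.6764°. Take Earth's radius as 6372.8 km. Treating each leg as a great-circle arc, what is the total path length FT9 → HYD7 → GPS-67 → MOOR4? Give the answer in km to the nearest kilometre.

2983 km

FT9→HYD7: c = 0.110256 rad, d = 702.64 km
HYD7→GPS-67: c = 0.083703 rad, d = 533.42 km
GPS-67→MOOR4: c = 0.274124 rad, d = 1746.94 km
Total = 702.64 + 533.42 + 1746.94 = 2983.00 km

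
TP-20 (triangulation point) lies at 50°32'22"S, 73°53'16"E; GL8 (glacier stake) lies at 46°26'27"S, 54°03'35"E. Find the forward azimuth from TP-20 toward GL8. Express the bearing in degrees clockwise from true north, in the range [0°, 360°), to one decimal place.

279.7°

TP-20: φ = -50.53944°, λ = +73.88778°
GL8: φ = -46.44083°, λ = +54.05972°
Δλ = -19.8281°
y = sin Δλ · cos φ₂ = -0.233743
x = cos φ₁ sin φ₂ − sin φ₁ cos φ₂ cos Δλ = 0.039932
θ = atan2(y, x) = -80.3054° → 279.6946° (mod 360°)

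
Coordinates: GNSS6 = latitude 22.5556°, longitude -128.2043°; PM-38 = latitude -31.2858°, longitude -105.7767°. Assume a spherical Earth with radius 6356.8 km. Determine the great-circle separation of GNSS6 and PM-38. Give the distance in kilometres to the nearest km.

6432 km

Δφ = -53.8414°,  Δλ = 22.4276°
a = sin²(Δφ/2) + cos φ₁ cos φ₂ sin²(Δλ/2) = 0.234836
c = 2·arcsin(√a) = 1.011809 rad = 57.9724°
d = R·c = 6356.8 × 1.011809 = 6431.9 km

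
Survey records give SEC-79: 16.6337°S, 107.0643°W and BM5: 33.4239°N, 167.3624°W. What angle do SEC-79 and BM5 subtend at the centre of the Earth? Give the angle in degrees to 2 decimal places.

Δφ = 50.0576°,  Δλ = -60.2981°
a = sin²(Δφ/2) + cos φ₁ cos φ₂ sin²(Δλ/2) = 0.380719
c = 2·arcsin(√a) = 1.329911 rad = 76.1983°

76.20°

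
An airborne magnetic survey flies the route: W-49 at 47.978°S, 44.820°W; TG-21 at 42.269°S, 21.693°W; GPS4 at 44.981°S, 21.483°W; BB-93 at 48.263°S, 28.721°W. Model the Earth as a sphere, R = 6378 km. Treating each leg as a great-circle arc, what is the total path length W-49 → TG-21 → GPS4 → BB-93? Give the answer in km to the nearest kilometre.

W-49→TG-21: c = 0.300358 rad, d = 1915.68 km
TG-21→GPS4: c = 0.047408 rad, d = 302.37 km
GPS4→BB-93: c = 0.103897 rad, d = 662.66 km
Total = 1915.68 + 302.37 + 662.66 = 2880.70 km

2881 km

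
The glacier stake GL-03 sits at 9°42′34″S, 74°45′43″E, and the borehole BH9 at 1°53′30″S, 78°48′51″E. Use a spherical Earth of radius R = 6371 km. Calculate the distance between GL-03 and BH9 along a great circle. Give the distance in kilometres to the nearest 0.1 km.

977.9 km

GL-03: φ = -9.70944°, λ = +74.76194°
BH9: φ = -1.89167°, λ = +78.81417°
Δφ = 7.8178°,  Δλ = 4.0522°
a = sin²(Δφ/2) + cos φ₁ cos φ₂ sin²(Δλ/2) = 0.005879
c = 2·arcsin(√a) = 0.153494 rad = 8.7946°
d = R·c = 6371 × 0.153494 = 977.9 km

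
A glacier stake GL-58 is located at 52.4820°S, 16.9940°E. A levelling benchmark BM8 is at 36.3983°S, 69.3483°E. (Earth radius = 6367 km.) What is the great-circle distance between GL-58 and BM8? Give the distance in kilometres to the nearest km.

4405 km

Δφ = 16.0837°,  Δλ = 52.3543°
a = sin²(Δφ/2) + cos φ₁ cos φ₂ sin²(Δλ/2) = 0.114969
c = 2·arcsin(√a) = 0.691860 rad = 39.6406°
d = R·c = 6367 × 0.691860 = 4405.1 km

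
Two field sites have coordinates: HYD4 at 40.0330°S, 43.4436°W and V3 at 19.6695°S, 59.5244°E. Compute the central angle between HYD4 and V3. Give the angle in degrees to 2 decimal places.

86.86°

Δφ = 20.3635°,  Δλ = 102.9680°
a = sin²(Δφ/2) + cos φ₁ cos φ₂ sin²(Δλ/2) = 0.472645
c = 2·arcsin(√a) = 1.516059 rad = 86.8638°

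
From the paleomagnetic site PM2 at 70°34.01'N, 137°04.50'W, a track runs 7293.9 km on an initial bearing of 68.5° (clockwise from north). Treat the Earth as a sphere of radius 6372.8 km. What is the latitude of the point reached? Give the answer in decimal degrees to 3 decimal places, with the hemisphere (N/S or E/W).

30.062°N

PM2: φ = +70.56683°, λ = -137.07500°
δ = d/R = 7293.9/6372.8 = 1.144536 rad
φ₂ = arcsin(sin φ₁ cos δ + cos φ₁ sin δ cos θ)
   = arcsin(0.94303·0.41347 + 0.33271·0.91052·0.36650) = 30.06219°
λ₂ = λ₁ + atan2(sin θ sin δ cos φ₁, cos δ − sin φ₁ sin φ₂) = -35.26530°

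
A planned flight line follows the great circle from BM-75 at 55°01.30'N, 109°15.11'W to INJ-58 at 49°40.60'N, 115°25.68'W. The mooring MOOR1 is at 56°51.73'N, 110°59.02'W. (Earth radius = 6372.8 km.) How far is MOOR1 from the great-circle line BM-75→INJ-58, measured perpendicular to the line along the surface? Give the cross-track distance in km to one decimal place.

BM-75: φ = +55.02167°, λ = -109.25183°
INJ-58: φ = +49.67667°, λ = -115.42800°
MOOR1: φ = +56.86217°, λ = -110.98367°
δ₁₃ = central angle BM-75→MOOR1 = 0.036307 rad  (haversine)
θ₁₃ = bearing BM-75→MOOR1 = 332.927°,  θ₁₂ = bearing BM-75→INJ-58 = 217.700°
dₓₜ = R·arcsin(sin δ₁₃ · sin(θ₁₃ − θ₁₂)) = 6372.8·arcsin(0.03630·sin(115.227°)) = 209.304 km
|dₓₜ| = 209.304 km

209.3 km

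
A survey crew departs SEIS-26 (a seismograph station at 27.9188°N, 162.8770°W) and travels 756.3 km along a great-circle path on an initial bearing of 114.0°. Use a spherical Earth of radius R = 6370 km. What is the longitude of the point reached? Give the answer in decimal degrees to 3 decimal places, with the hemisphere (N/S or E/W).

δ = d/R = 756.3/6370 = 0.118728 rad
φ₂ = arcsin(sin φ₁ cos δ + cos φ₁ sin δ cos θ)
   = arcsin(0.46822·0.99296 + 0.88361·0.11845·-0.40674) = 24.98323°
λ₂ = λ₁ + atan2(sin θ sin δ cos φ₁, cos δ − sin φ₁ sin φ₂) = -156.02072°

156.021°W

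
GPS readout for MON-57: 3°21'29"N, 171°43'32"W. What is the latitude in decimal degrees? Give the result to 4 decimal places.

3° + 21′/60 + 29″/3600 = 3 + 0.35000 + 0.00806 = 3.3581°

3.3581°N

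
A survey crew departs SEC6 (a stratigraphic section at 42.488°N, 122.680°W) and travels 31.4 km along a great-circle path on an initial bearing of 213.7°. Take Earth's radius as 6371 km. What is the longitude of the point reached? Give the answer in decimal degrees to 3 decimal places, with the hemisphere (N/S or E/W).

122.892°W

δ = d/R = 31.4/6371 = 0.004929 rad
φ₂ = arcsin(sin φ₁ cos δ + cos φ₁ sin δ cos θ)
   = arcsin(0.67544·0.99999 + 0.73742·0.00493·-0.83195) = 42.25287°
λ₂ = λ₁ + atan2(sin θ sin δ cos φ₁, cos δ − sin φ₁ sin φ₂) = -122.89168°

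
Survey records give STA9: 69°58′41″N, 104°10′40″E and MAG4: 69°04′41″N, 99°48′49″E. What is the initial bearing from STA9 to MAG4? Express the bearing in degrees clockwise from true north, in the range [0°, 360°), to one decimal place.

STA9: φ = +69.97806°, λ = +104.17778°
MAG4: φ = +69.07806°, λ = +99.81361°
Δλ = -4.3642°
y = sin Δλ · cos φ₂ = -0.027173
x = cos φ₁ sin φ₂ − sin φ₁ cos φ₂ cos Δλ = -0.014735
θ = atan2(y, x) = -118.4684° → 241.5316° (mod 360°)

241.5°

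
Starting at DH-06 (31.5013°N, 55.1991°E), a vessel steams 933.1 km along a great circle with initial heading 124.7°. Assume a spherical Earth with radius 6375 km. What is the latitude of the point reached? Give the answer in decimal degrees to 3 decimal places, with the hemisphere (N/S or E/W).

26.496°N

δ = d/R = 933.1/6375 = 0.146369 rad
φ₂ = arcsin(sin φ₁ cos δ + cos φ₁ sin δ cos θ)
   = arcsin(0.52252·0.98931 + 0.85263·0.14585·-0.56928) = 26.49625°
λ₂ = λ₁ + atan2(sin θ sin δ cos φ₁, cos δ − sin φ₁ sin φ₂) = 62.89872°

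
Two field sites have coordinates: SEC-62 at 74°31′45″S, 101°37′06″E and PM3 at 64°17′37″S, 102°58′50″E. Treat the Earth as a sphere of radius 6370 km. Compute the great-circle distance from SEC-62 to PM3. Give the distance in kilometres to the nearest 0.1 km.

SEC-62: φ = -74.52917°, λ = +101.61833°
PM3: φ = -64.29361°, λ = +102.98056°
Δφ = 10.2356°,  Δλ = 1.3622°
a = sin²(Δφ/2) + cos φ₁ cos φ₂ sin²(Δλ/2) = 0.007974
c = 2·arcsin(√a) = 0.178828 rad = 10.2461°
d = R·c = 6370 × 0.178828 = 1139.1 km

1139.1 km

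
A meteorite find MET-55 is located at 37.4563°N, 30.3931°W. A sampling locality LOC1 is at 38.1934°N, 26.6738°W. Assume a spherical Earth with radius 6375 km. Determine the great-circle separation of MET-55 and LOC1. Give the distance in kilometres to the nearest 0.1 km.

337.0 km

Δφ = 0.7371°,  Δλ = 3.7193°
a = sin²(Δφ/2) + cos φ₁ cos φ₂ sin²(Δλ/2) = 0.000698
c = 2·arcsin(√a) = 0.052860 rad = 3.0286°
d = R·c = 6375 × 0.052860 = 337.0 km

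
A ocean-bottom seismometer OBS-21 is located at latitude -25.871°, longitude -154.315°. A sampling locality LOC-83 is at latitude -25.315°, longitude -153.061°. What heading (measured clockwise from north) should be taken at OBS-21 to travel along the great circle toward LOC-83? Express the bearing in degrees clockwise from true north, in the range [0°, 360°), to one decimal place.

64.1°

Δλ = 1.2540°
y = sin Δλ · cos φ₂ = 0.019783
x = cos φ₁ sin φ₂ − sin φ₁ cos φ₂ cos Δλ = 0.009609
θ = atan2(y, x) = 64.0924° → 64.0924° (mod 360°)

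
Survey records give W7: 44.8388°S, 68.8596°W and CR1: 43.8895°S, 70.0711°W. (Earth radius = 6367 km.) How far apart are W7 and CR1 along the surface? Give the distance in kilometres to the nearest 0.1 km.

Δφ = 0.9493°,  Δλ = -1.2115°
a = sin²(Δφ/2) + cos φ₁ cos φ₂ sin²(Δλ/2) = 0.000126
c = 2·arcsin(√a) = 0.022428 rad = 1.2850°
d = R·c = 6367 × 0.022428 = 142.8 km

142.8 km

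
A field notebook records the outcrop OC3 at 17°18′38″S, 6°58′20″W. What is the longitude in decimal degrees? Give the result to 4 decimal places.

6.9722°W

6° + 58′/60 + 20″/3600 = 6 + 0.96667 + 0.00556 = 6.9722°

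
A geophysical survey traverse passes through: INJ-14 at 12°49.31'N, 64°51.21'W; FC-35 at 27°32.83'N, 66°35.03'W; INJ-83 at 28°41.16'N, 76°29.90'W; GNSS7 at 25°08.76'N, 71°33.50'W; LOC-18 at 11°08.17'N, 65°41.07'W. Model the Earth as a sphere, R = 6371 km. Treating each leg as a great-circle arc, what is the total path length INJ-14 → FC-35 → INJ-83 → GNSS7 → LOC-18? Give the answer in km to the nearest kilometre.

INJ-14: φ = +12.82183°, λ = -64.85350°
FC-35: φ = +27.54717°, λ = -66.58383°
INJ-83: φ = +28.68600°, λ = -76.49833°
GNSS7: φ = +25.14600°, λ = -71.55833°
LOC-18: φ = +11.13617°, λ = -65.68450°
INJ-14→FC-35: c = 0.258552 rad, d = 1647.23 km
FC-35→INJ-83: c = 0.153862 rad, d = 980.26 km
INJ-83→GNSS7: c = 0.098609 rad, d = 628.24 km
GNSS7→LOC-18: c = 0.263090 rad, d = 1676.15 km
Total = 1647.23 + 980.26 + 628.24 + 1676.15 = 4931.88 km

4932 km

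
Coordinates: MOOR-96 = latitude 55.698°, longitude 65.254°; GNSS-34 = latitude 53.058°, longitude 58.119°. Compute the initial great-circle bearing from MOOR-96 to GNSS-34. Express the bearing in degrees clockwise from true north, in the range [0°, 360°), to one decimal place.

Δλ = -7.1350°
y = sin Δλ · cos φ₂ = -0.074650
x = cos φ₁ sin φ₂ − sin φ₁ cos φ₂ cos Δλ = -0.042216
θ = atan2(y, x) = -119.4890° → 240.5110° (mod 360°)

240.5°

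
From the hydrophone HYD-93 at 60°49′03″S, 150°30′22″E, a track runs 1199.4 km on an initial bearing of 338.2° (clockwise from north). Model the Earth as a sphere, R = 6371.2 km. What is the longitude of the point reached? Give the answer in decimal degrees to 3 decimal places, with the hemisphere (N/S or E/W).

144.218°E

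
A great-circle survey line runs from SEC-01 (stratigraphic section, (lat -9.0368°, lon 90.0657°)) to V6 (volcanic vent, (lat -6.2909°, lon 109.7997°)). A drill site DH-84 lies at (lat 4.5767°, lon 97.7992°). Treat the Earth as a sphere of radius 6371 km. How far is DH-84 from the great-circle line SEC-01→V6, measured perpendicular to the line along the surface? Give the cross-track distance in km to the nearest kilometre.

δ₁₃ = central angle SEC-01→DH-84 = 0.273054 rad  (haversine)
θ₁₃ = bearing SEC-01→DH-84 = 29.828°,  θ₁₂ = bearing SEC-01→V6 = 83.416°
dₓₜ = R·arcsin(sin δ₁₃ · sin(θ₁₃ − θ₁₂)) = 6371·arcsin(0.26967·sin(-53.588°)) = -1393.751 km
|dₓₜ| = 1393.751 km

1394 km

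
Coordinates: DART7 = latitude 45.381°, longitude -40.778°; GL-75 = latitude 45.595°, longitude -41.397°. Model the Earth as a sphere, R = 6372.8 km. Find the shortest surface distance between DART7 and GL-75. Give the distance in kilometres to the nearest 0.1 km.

Δφ = 0.2140°,  Δλ = -0.6190°
a = sin²(Δφ/2) + cos φ₁ cos φ₂ sin²(Δλ/2) = 0.000018
c = 2·arcsin(√a) = 0.008445 rad = 0.4839°
d = R·c = 6372.8 × 0.008445 = 53.8 km

53.8 km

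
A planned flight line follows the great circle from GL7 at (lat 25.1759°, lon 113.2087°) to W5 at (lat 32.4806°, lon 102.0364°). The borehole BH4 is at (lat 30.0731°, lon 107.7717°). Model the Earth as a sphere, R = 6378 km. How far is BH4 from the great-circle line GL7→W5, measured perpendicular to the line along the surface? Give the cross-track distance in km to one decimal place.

97.8 km

δ₁₃ = central angle GL7→BH4 = 0.119855 rad  (haversine)
θ₁₃ = bearing GL7→BH4 = 316.704°,  θ₁₂ = bearing GL7→W5 = 309.334°
dₓₜ = R·arcsin(sin δ₁₃ · sin(θ₁₃ − θ₁₂)) = 6378·arcsin(0.11957·sin(7.370°)) = 97.823 km
|dₓₜ| = 97.823 km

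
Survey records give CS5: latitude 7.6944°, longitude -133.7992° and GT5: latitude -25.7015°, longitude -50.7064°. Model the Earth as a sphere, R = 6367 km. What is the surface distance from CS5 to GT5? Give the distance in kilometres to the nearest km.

Δφ = -33.3959°,  Δλ = 83.0928°
a = sin²(Δφ/2) + cos φ₁ cos φ₂ sin²(Δλ/2) = 0.475339
c = 2·arcsin(√a) = 1.521454 rad = 87.1729°
d = R·c = 6367 × 1.521454 = 9687.1 km

9687 km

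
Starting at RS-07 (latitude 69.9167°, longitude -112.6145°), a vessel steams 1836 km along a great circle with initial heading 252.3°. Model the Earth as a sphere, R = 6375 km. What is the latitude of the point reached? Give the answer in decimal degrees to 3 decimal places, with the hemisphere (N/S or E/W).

δ = d/R = 1836/6375 = 0.288000 rad
φ₂ = arcsin(sin φ₁ cos δ + cos φ₁ sin δ cos θ)
   = arcsin(0.93919·0.95881 + 0.34339·0.28404·-0.30403) = 60.55863°
λ₂ = λ₁ + atan2(sin θ sin δ cos φ₁, cos δ − sin φ₁ sin φ₂) = -146.01591°

60.559°N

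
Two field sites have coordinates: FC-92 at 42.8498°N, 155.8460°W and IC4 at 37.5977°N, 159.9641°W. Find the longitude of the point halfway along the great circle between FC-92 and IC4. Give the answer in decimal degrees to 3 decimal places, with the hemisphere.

Bx = cos φ₂ cos Δλ = 0.790268,  By = cos φ₂ sin Δλ = -0.056898
φₘ = atan2(sin φ₁ + sin φ₂, √((cos φ₁ + Bx)² + By²)) = 40.24197°
λₘ = λ₁ + atan2(By, cos φ₁ + Bx) = -157.98496°

157.985°W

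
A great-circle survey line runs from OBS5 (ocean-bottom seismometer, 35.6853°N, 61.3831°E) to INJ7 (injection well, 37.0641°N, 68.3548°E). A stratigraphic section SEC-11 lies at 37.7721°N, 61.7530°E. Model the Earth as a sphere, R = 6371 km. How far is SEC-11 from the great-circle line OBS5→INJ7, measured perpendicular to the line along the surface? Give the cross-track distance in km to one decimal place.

214.4 km

δ₁₃ = central angle OBS5→SEC-11 = 0.036787 rad  (haversine)
θ₁₃ = bearing OBS5→SEC-11 = 7.976°,  θ₁₂ = bearing OBS5→INJ7 = 74.147°
dₓₜ = R·arcsin(sin δ₁₃ · sin(θ₁₃ − θ₁₂)) = 6371·arcsin(0.03678·sin(-66.172°)) = -214.385 km
|dₓₜ| = 214.385 km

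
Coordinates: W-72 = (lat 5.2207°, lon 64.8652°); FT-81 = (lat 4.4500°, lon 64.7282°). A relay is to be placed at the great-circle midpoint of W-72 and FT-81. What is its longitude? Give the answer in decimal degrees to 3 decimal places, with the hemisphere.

64.797°E

Bx = cos φ₂ cos Δλ = 0.996983,  By = cos φ₂ sin Δλ = -0.002384
φₘ = atan2(sin φ₁ + sin φ₂, √((cos φ₁ + Bx)² + By²)) = 4.83535°
λₘ = λ₁ + atan2(By, cos φ₁ + Bx) = 64.79666°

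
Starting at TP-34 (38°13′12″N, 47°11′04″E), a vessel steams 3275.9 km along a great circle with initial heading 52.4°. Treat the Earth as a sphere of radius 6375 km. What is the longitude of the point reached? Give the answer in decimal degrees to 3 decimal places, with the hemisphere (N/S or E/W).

TP-34: φ = +38.22000°, λ = +47.18444°
δ = d/R = 3275.9/6375 = 0.513867 rad
φ₂ = arcsin(sin φ₁ cos δ + cos φ₁ sin δ cos θ)
   = arcsin(0.61868·0.87085 + 0.78564·0.49155·0.61015) = 50.75122°
λ₂ = λ₁ + atan2(sin θ sin δ cos φ₁, cos δ − sin φ₁ sin φ₂) = 85.17599°

85.176°E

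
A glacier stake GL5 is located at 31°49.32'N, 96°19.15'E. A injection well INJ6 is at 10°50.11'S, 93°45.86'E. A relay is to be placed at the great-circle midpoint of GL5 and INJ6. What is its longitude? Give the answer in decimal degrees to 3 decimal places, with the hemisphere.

GL5: φ = +31.82200°, λ = +96.31917°
INJ6: φ = -10.83517°, λ = +93.76433°
Bx = cos φ₂ cos Δλ = 0.981196,  By = cos φ₂ sin Δλ = -0.043781
φₘ = atan2(sin φ₁ + sin φ₂, √((cos φ₁ + Bx)² + By²)) = 10.49595°
λₘ = λ₁ + atan2(By, cos φ₁ + Bx) = 94.94935°

94.949°E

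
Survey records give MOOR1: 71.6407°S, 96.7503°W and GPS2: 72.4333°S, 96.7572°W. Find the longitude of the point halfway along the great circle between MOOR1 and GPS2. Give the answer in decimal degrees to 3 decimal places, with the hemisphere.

Bx = cos φ₂ cos Δλ = 0.301816,  By = cos φ₂ sin Δλ = -0.000036
φₘ = atan2(sin φ₁ + sin φ₂, √((cos φ₁ + Bx)² + By²)) = -72.03700°
λₘ = λ₁ + atan2(By, cos φ₁ + Bx) = -96.75368°

96.754°W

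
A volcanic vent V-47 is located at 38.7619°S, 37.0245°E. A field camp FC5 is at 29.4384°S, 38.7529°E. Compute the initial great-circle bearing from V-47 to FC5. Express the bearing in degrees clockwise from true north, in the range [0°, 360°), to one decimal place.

Δλ = 1.7284°
y = sin Δλ · cos φ₂ = 0.026267
x = cos φ₁ sin φ₂ − sin φ₁ cos φ₂ cos Δλ = 0.161760
θ = atan2(y, x) = 9.2234° → 9.2234° (mod 360°)

9.2°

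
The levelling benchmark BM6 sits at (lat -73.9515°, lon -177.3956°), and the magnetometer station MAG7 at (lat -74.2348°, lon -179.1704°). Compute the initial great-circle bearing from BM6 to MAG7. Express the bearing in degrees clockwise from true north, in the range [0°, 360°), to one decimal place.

238.9°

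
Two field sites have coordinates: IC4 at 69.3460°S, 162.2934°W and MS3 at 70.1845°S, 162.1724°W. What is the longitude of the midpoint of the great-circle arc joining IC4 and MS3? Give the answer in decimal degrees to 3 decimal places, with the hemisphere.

162.234°W

Bx = cos φ₂ cos Δλ = 0.338992,  By = cos φ₂ sin Δλ = 0.000716
φₘ = atan2(sin φ₁ + sin φ₂, √((cos φ₁ + Bx)² + By²)) = -69.76526°
λₘ = λ₁ + atan2(By, cos φ₁ + Bx) = -162.23410°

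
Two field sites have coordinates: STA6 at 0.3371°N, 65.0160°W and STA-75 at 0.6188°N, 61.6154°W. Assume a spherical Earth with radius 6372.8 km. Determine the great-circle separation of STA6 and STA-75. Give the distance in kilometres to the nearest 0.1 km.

Δφ = 0.2817°,  Δλ = 3.4006°
a = sin²(Δφ/2) + cos φ₁ cos φ₂ sin²(Δλ/2) = 0.000886
c = 2·arcsin(√a) = 0.059553 rad = 3.4121°
d = R·c = 6372.8 × 0.059553 = 379.5 km

379.5 km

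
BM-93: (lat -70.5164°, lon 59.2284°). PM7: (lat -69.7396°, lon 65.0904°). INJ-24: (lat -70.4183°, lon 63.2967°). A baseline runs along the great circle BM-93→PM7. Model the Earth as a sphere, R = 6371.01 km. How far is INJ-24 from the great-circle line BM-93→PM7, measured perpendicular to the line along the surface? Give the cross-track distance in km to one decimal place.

42.6 km

δ₁₃ = central angle BM-93→INJ-24 = 0.023797 rad  (haversine)
θ₁₃ = bearing BM-93→INJ-24 = 87.794°,  θ₁₂ = bearing BM-93→PM7 = 71.476°
dₓₜ = R·arcsin(sin δ₁₃ · sin(θ₁₃ − θ₁₂)) = 6371.01·arcsin(0.02380·sin(16.318°)) = 42.594 km
|dₓₜ| = 42.594 km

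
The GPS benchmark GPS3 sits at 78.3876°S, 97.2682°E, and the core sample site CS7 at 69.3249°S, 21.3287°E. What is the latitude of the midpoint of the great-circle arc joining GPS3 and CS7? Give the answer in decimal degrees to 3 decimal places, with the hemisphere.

76.865°S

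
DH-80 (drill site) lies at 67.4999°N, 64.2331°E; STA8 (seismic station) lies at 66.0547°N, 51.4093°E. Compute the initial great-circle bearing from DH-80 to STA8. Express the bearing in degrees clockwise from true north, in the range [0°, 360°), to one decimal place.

Δλ = -12.8238°
y = sin Δλ · cos φ₂ = -0.090083
x = cos φ₁ sin φ₂ − sin φ₁ cos φ₂ cos Δλ = -0.015868
θ = atan2(y, x) = -99.9901° → 260.0099° (mod 360°)

260.0°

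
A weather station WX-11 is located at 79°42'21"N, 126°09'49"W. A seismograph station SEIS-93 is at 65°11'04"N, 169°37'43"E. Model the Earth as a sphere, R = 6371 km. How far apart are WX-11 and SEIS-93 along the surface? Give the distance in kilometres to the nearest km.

2472 km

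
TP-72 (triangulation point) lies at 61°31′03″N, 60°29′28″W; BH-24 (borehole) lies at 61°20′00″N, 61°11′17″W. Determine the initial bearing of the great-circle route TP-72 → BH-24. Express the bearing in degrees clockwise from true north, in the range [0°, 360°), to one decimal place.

241.4°

TP-72: φ = +61.51750°, λ = -60.49111°
BH-24: φ = +61.33333°, λ = -61.18806°
Δλ = -0.6969°
y = sin Δλ · cos φ₂ = -0.005835
x = cos φ₁ sin φ₂ − sin φ₁ cos φ₂ cos Δλ = -0.003183
θ = atan2(y, x) = -118.6131° → 241.3869° (mod 360°)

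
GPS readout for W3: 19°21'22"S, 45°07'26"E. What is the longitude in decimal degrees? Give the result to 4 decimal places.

45.1239°E

45° + 7′/60 + 26″/3600 = 45 + 0.11667 + 0.00722 = 45.1239°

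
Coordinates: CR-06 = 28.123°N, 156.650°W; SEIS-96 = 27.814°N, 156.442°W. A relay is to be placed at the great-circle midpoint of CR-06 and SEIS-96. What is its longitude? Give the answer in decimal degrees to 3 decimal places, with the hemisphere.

156.546°W

Bx = cos φ₂ cos Δλ = 0.884461,  By = cos φ₂ sin Δλ = 0.003211
φₘ = atan2(sin φ₁ + sin φ₂, √((cos φ₁ + Bx)² + By²)) = 27.96854°
λₘ = λ₁ + atan2(By, cos φ₁ + Bx) = -156.54585°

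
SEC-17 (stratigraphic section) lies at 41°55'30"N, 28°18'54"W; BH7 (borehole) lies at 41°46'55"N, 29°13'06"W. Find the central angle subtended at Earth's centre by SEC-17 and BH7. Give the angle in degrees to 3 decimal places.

SEC-17: φ = +41.92500°, λ = -28.31500°
BH7: φ = +41.78194°, λ = -29.21833°
Δφ = -0.1431°,  Δλ = -0.9033°
a = sin²(Δφ/2) + cos φ₁ cos φ₂ sin²(Δλ/2) = 0.000036
c = 2·arcsin(√a) = 0.012006 rad = 0.6879°

0.688°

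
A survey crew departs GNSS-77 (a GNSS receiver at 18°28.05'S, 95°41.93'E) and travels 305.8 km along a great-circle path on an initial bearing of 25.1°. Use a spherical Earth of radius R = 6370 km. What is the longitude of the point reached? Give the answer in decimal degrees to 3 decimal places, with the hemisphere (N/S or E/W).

96.912°E

GNSS-77: φ = -18.46750°, λ = +95.69883°
δ = d/R = 305.8/6370 = 0.048006 rad
φ₂ = arcsin(sin φ₁ cos δ + cos φ₁ sin δ cos θ)
   = arcsin(-0.31677·0.99885 + 0.94850·0.04799·0.90557) = -15.97294°
λ₂ = λ₁ + atan2(sin θ sin δ cos φ₁, cos δ − sin φ₁ sin φ₂) = 96.91210°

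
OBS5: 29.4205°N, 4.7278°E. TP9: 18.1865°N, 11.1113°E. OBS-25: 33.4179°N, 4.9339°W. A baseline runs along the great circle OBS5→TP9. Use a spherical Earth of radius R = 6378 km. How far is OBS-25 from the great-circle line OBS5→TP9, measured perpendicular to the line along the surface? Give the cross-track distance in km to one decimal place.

551.2 km

δ₁₃ = central angle OBS5→OBS-25 = 0.159827 rad  (haversine)
θ₁₃ = bearing OBS5→OBS-25 = 298.331°,  θ₁₂ = bearing OBS5→TP9 = 151.173°
dₓₜ = R·arcsin(sin δ₁₃ · sin(θ₁₃ − θ₁₂)) = 6378·arcsin(0.15915·sin(147.159°)) = 551.159 km
|dₓₜ| = 551.159 km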